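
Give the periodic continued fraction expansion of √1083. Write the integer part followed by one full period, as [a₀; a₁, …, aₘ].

[32; 1, 9, 1, 64]

a₀ = ⌊√1083⌋ = 32.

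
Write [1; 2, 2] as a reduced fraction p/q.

7/5

Fold from the inside: start with 2/1.
  2 + 1/2 = 5/2
  1 + 2/5 = 7/5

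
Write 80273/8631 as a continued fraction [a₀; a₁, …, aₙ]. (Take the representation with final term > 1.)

80273 = 9×8631 + 2594
8631 = 3×2594 + 849
2594 = 3×849 + 47
849 = 18×47 + 3
47 = 15×3 + 2
3 = 1×2 + 1
2 = 2×1 + 0  (stop)
So 80273/8631 = [9; 3, 3, 18, 15, 1, 2].

[9; 3, 3, 18, 15, 1, 2]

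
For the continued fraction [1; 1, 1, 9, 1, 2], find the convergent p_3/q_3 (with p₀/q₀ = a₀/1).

29/19

Using pₖ = aₖpₖ₋₁ + pₖ₋₂, qₖ = aₖqₖ₋₁ + qₖ₋₂ (with p₋₁=1, p₋₂=0, q₋₁=0, q₋₂=1):
  k=0: a=1, p=1, q=1
  k=1: a=1, p=2, q=1
  k=2: a=1, p=3, q=2
  k=3: a=9, p=29, q=19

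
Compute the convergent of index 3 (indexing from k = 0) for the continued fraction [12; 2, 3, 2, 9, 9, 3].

Using pₖ = aₖpₖ₋₁ + pₖ₋₂, qₖ = aₖqₖ₋₁ + qₖ₋₂ (with p₋₁=1, p₋₂=0, q₋₁=0, q₋₂=1):
  k=0: a=12, p=12, q=1
  k=1: a=2, p=25, q=2
  k=2: a=3, p=87, q=7
  k=3: a=2, p=199, q=16

199/16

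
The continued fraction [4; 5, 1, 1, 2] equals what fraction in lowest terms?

Fold from the inside: start with 2/1.
  1 + 1/2 = 3/2
  1 + 2/3 = 5/3
  5 + 3/5 = 28/5
  4 + 5/28 = 117/28

117/28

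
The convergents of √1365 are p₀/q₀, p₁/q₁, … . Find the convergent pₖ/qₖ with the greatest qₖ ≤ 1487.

25271/684

√1365 = [36; 1, 17, 2, 17, 1, 72, …] (period length 6).
Convergents:
  p_0/q_0 = 36/1
  p_1/q_1 = 37/1
  p_2/q_2 = 665/18
  p_3/q_3 = 1367/37
  p_4/q_4 = 23904/647
  p_5/q_5 = 25271/684
  p_6/q_6 = 1843416/49895
q_5 = 684 ≤ 1487 < 49895 = q_6, so the answer is 25271/684.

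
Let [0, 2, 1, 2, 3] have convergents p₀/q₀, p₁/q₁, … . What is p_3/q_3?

Using pₖ = aₖpₖ₋₁ + pₖ₋₂, qₖ = aₖqₖ₋₁ + qₖ₋₂ (with p₋₁=1, p₋₂=0, q₋₁=0, q₋₂=1):
  k=0: a=0, p=0, q=1
  k=1: a=2, p=1, q=2
  k=2: a=1, p=1, q=3
  k=3: a=2, p=3, q=8

3/8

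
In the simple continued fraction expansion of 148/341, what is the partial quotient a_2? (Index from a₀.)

148 = 0·341 + 148   →  a_0 = 0
341 = 2·148 + 45   →  a_1 = 2
148 = 3·45 + 13   →  a_2 = 3

3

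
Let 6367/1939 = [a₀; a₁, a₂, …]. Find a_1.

3

6367 = 3·1939 + 550   →  a_0 = 3
1939 = 3·550 + 289   →  a_1 = 3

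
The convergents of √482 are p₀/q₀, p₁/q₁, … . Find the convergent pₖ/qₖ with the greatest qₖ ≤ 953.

√482 = [21; 1, 20, 1, 42, …] (period length 4).
Convergents:
  p_0/q_0 = 21/1
  p_1/q_1 = 22/1
  p_2/q_2 = 461/21
  p_3/q_3 = 483/22
  p_4/q_4 = 20747/945
  p_5/q_5 = 21230/967
q_4 = 945 ≤ 953 < 967 = q_5, so the answer is 20747/945.

20747/945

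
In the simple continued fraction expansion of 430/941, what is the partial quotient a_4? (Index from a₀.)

430 = 0·941 + 430   →  a_0 = 0
941 = 2·430 + 81   →  a_1 = 2
430 = 5·81 + 25   →  a_2 = 5
81 = 3·25 + 6   →  a_3 = 3
25 = 4·6 + 1   →  a_4 = 4

4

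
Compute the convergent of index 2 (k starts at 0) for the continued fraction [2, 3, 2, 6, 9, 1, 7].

Using pₖ = aₖpₖ₋₁ + pₖ₋₂, qₖ = aₖqₖ₋₁ + qₖ₋₂ (with p₋₁=1, p₋₂=0, q₋₁=0, q₋₂=1):
  k=0: a=2, p=2, q=1
  k=1: a=3, p=7, q=3
  k=2: a=2, p=16, q=7

16/7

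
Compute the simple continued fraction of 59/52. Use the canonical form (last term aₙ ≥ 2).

59 = 1·52 + 7
52 = 7·7 + 3
7 = 2·3 + 1
3 = 3·1 + 0  (stop)
So 59/52 = [1; 7, 2, 3].

[1; 7, 2, 3]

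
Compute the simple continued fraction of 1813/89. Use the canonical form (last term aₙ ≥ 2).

1813 = 20·89 + 33
89 = 2·33 + 23
33 = 1·23 + 10
23 = 2·10 + 3
10 = 3·3 + 1
3 = 3·1 + 0  (stop)
So 1813/89 = [20; 2, 1, 2, 3, 3].

[20; 2, 1, 2, 3, 3]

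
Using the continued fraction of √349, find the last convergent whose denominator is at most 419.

√349 = [18; 1, 2, 7, 7, 2, 1, 36, …] (period length 7).
Convergents:
  p_0/q_0 = 18/1
  p_1/q_1 = 19/1
  p_2/q_2 = 56/3
  p_3/q_3 = 411/22
  p_4/q_4 = 2933/157
  p_5/q_5 = 6277/336
  p_6/q_6 = 9210/493
q_5 = 336 ≤ 419 < 493 = q_6, so the answer is 6277/336.

6277/336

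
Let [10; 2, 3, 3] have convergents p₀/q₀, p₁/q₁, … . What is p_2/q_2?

Using pₖ = aₖpₖ₋₁ + pₖ₋₂, qₖ = aₖqₖ₋₁ + qₖ₋₂ (with p₋₁=1, p₋₂=0, q₋₁=0, q₋₂=1):
  k=0: a=10, p=10, q=1
  k=1: a=2, p=21, q=2
  k=2: a=3, p=73, q=7

73/7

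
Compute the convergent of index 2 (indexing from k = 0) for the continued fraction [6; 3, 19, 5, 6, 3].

367/58

Using pₖ = aₖpₖ₋₁ + pₖ₋₂, qₖ = aₖqₖ₋₁ + qₖ₋₂ (with p₋₁=1, p₋₂=0, q₋₁=0, q₋₂=1):
  k=0: a=6, p=6, q=1
  k=1: a=3, p=19, q=3
  k=2: a=19, p=367, q=58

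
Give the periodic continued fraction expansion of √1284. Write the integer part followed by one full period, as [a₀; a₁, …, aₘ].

[35; 1, 4, 1, 70]

a₀ = ⌊√1284⌋ = 35.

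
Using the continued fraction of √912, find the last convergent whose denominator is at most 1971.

√912 = [30; 5, 60, …] (period length 2).
Convergents:
  p_0/q_0 = 30/1
  p_1/q_1 = 151/5
  p_2/q_2 = 9090/301
  p_3/q_3 = 45601/1510
  p_4/q_4 = 2745150/90901
q_3 = 1510 ≤ 1971 < 90901 = q_4, so the answer is 45601/1510.

45601/1510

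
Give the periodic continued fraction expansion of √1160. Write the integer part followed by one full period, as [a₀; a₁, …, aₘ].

a₀ = ⌊√1160⌋ = 34.
With m₀=0, d₀=1 and mₖ₊₁ = dₖaₖ − mₖ, dₖ₊₁ = (n − mₖ₊₁²)/dₖ, aₖ₊₁ = ⌊(a₀+mₖ₊₁)/dₖ₊₁⌋:
  k=1: m=34, d=4, a=17
  k=2: m=34, d=1, a=68
d=1 and a=2a₀=68 at k=2, so the next step gives (m, d) = (34, 4) again — its k=1 value — and the period has length 2.

[34; 17, 68]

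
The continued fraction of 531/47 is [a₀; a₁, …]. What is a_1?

531 = 11·47 + 14   →  a_0 = 11
47 = 3·14 + 5   →  a_1 = 3

3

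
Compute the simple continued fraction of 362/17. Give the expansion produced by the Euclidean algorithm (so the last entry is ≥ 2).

[21; 3, 2, 2]

362 = 21·17 + 5
17 = 3·5 + 2
5 = 2·2 + 1
2 = 2·1 + 0  (stop)
So 362/17 = [21; 3, 2, 2].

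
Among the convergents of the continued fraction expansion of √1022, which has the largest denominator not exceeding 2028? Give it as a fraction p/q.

64417/2015

√1022 = [31; 1, 30, 1, 62, …] (period length 4).
Convergents:
  p_0/q_0 = 31/1
  p_1/q_1 = 32/1
  p_2/q_2 = 991/31
  p_3/q_3 = 1023/32
  p_4/q_4 = 64417/2015
  p_5/q_5 = 65440/2047
q_4 = 2015 ≤ 2028 < 2047 = q_5, so the answer is 64417/2015.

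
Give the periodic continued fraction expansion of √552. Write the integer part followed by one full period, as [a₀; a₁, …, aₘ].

a₀ = ⌊√552⌋ = 23.
With m₀=0, d₀=1 and mₖ₊₁ = dₖaₖ − mₖ, dₖ₊₁ = (n − mₖ₊₁²)/dₖ, aₖ₊₁ = ⌊(a₀+mₖ₊₁)/dₖ₊₁⌋:
  k=1: m=23, d=23, a=2
  k=2: m=23, d=1, a=46
d=1 and a=2a₀=46 at k=2, so the next step gives (m, d) = (23, 23) again — its k=1 value — and the period has length 2.

[23; 2, 46]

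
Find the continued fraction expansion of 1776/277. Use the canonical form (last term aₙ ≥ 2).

[6; 2, 2, 3, 16]

1776 = 6*277 + 114
277 = 2*114 + 49
114 = 2*49 + 16
49 = 3*16 + 1
16 = 16*1 + 0  (stop)
So 1776/277 = [6; 2, 2, 3, 16].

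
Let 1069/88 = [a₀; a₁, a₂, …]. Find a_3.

3

1069 = 12·88 + 13   →  a_0 = 12
88 = 6·13 + 10   →  a_1 = 6
13 = 1·10 + 3   →  a_2 = 1
10 = 3·3 + 1   →  a_3 = 3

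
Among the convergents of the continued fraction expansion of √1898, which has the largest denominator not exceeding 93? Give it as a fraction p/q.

√1898 = [43; 1, 1, 3, 3, 1, 1, 86, …] (period length 7).
Convergents:
  p_0/q_0 = 43/1
  p_1/q_1 = 44/1
  p_2/q_2 = 87/2
  p_3/q_3 = 305/7
  p_4/q_4 = 1002/23
  p_5/q_5 = 1307/30
  p_6/q_6 = 2309/53
  p_7/q_7 = 199881/4588
q_6 = 53 ≤ 93 < 4588 = q_7, so the answer is 2309/53.

2309/53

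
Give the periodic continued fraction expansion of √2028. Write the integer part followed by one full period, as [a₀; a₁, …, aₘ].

a₀ = ⌊√2028⌋ = 45.
With m₀=0, d₀=1 and mₖ₊₁ = dₖaₖ − mₖ, dₖ₊₁ = (n − mₖ₊₁²)/dₖ, aₖ₊₁ = ⌊(a₀+mₖ₊₁)/dₖ₊₁⌋:
  k=1: m=45, d=3, a=30
  k=2: m=45, d=1, a=90
d=1 and a=2a₀=90 at k=2, so the next step gives (m, d) = (45, 3) again — its k=1 value — and the period has length 2.

[45; 30, 90]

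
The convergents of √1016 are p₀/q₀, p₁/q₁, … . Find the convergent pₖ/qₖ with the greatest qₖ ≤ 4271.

√1016 = [31; 1, 6, 1, 62, …] (period length 4).
Convergents:
  p_0/q_0 = 31/1
  p_1/q_1 = 32/1
  p_2/q_2 = 223/7
  p_3/q_3 = 255/8
  p_4/q_4 = 16033/503
  p_5/q_5 = 16288/511
  p_6/q_6 = 113761/3569
  p_7/q_7 = 130049/4080
  p_8/q_8 = 8176799/256529
q_7 = 4080 ≤ 4271 < 256529 = q_8, so the answer is 130049/4080.

130049/4080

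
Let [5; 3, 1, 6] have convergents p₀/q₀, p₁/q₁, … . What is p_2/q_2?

Using pₖ = aₖpₖ₋₁ + pₖ₋₂, qₖ = aₖqₖ₋₁ + qₖ₋₂ (with p₋₁=1, p₋₂=0, q₋₁=0, q₋₂=1):
  k=0: a=5, p=5, q=1
  k=1: a=3, p=16, q=3
  k=2: a=1, p=21, q=4

21/4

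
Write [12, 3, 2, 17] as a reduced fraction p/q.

Using pₖ = aₖpₖ₋₁ + pₖ₋₂ and qₖ = aₖqₖ₋₁ + qₖ₋₂:
  k=0: a=12, p=12, q=1
  k=1: a=3, p=37, q=3
  k=2: a=2, p=86, q=7
  k=3: a=17, p=1499, q=122

1499/122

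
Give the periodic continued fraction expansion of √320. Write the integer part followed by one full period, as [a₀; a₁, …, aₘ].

[17; 1, 7, 1, 34]

a₀ = ⌊√320⌋ = 17.
With m₀=0, d₀=1 and mₖ₊₁ = dₖaₖ − mₖ, dₖ₊₁ = (n − mₖ₊₁²)/dₖ, aₖ₊₁ = ⌊(a₀+mₖ₊₁)/dₖ₊₁⌋:
  k=1: m=17, d=31, a=1
  k=2: m=14, d=4, a=7
  k=3: m=14, d=31, a=1
  k=4: m=17, d=1, a=34
d=1 and a=2a₀=34 at k=4, so the next step gives (m, d) = (17, 31) again — its k=1 value — and the period has length 4.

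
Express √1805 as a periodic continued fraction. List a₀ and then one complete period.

a₀ = ⌊√1805⌋ = 42.
With m₀=0, d₀=1 and mₖ₊₁ = dₖaₖ − mₖ, dₖ₊₁ = (n − mₖ₊₁²)/dₖ, aₖ₊₁ = ⌊(a₀+mₖ₊₁)/dₖ₊₁⌋:
  k=1: m=42, d=41, a=2
  k=2: m=40, d=5, a=16
  k=3: m=40, d=41, a=2
  k=4: m=42, d=1, a=84
d=1 and a=2a₀=84 at k=4, so the next step gives (m, d) = (42, 41) again — its k=1 value — and the period has length 4.

[42; 2, 16, 2, 84]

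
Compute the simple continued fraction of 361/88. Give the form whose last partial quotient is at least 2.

361 = 4*88 + 9
88 = 9*9 + 7
9 = 1*7 + 2
7 = 3*2 + 1
2 = 2*1 + 0  (stop)
So 361/88 = [4; 9, 1, 3, 2].

[4; 9, 1, 3, 2]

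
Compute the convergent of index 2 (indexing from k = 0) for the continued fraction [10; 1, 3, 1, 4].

43/4

Using pₖ = aₖpₖ₋₁ + pₖ₋₂, qₖ = aₖqₖ₋₁ + qₖ₋₂ (with p₋₁=1, p₋₂=0, q₋₁=0, q₋₂=1):
  k=0: a=10, p=10, q=1
  k=1: a=1, p=11, q=1
  k=2: a=3, p=43, q=4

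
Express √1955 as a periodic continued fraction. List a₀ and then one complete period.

a₀ = ⌊√1955⌋ = 44.
With m₀=0, d₀=1 and mₖ₊₁ = dₖaₖ − mₖ, dₖ₊₁ = (n − mₖ₊₁²)/dₖ, aₖ₊₁ = ⌊(a₀+mₖ₊₁)/dₖ₊₁⌋:
  k=1: m=44, d=19, a=4
  k=2: m=32, d=49, a=1
  k=3: m=17, d=34, a=1
  k=4: m=17, d=49, a=1
  k=5: m=32, d=19, a=4
  k=6: m=44, d=1, a=88
d=1 and a=2a₀=88 at k=6, so the next step gives (m, d) = (44, 19) again — its k=1 value — and the period has length 6.

[44; 4, 1, 1, 1, 4, 88]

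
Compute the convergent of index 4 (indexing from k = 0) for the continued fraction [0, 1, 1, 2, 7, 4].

Using pₖ = aₖpₖ₋₁ + pₖ₋₂, qₖ = aₖqₖ₋₁ + qₖ₋₂ (with p₋₁=1, p₋₂=0, q₋₁=0, q₋₂=1):
  k=0: a=0, p=0, q=1
  k=1: a=1, p=1, q=1
  k=2: a=1, p=1, q=2
  k=3: a=2, p=3, q=5
  k=4: a=7, p=22, q=37

22/37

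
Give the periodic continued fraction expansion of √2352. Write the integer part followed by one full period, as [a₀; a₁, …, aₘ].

[48; 2, 96]

a₀ = ⌊√2352⌋ = 48.
With m₀=0, d₀=1 and mₖ₊₁ = dₖaₖ − mₖ, dₖ₊₁ = (n − mₖ₊₁²)/dₖ, aₖ₊₁ = ⌊(a₀+mₖ₊₁)/dₖ₊₁⌋:
  k=1: m=48, d=48, a=2
  k=2: m=48, d=1, a=96
d=1 and a=2a₀=96 at k=2, so the next step gives (m, d) = (48, 48) again — its k=1 value — and the period has length 2.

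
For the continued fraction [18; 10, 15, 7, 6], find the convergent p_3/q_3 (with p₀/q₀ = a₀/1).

19312/1067

Using pₖ = aₖpₖ₋₁ + pₖ₋₂, qₖ = aₖqₖ₋₁ + qₖ₋₂ (with p₋₁=1, p₋₂=0, q₋₁=0, q₋₂=1):
  k=0: a=18, p=18, q=1
  k=1: a=10, p=181, q=10
  k=2: a=15, p=2733, q=151
  k=3: a=7, p=19312, q=1067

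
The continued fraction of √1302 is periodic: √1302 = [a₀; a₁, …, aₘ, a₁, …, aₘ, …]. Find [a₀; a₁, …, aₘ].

a₀ = ⌊√1302⌋ = 36.
With m₀=0, d₀=1 and mₖ₊₁ = dₖaₖ − mₖ, dₖ₊₁ = (n − mₖ₊₁²)/dₖ, aₖ₊₁ = ⌊(a₀+mₖ₊₁)/dₖ₊₁⌋:
  k=1: m=36, d=6, a=12
  k=2: m=36, d=1, a=72
d=1 and a=2a₀=72 at k=2, so the next step gives (m, d) = (36, 6) again — its k=1 value — and the period has length 2.

[36; 12, 72]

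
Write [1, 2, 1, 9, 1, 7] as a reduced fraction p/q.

340/253

Fold from the inside: start with 7/1.
  1 + 1/7 = 8/7
  9 + 7/8 = 79/8
  1 + 8/79 = 87/79
  2 + 79/87 = 253/87
  1 + 87/253 = 340/253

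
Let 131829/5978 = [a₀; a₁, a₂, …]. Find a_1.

131829 = 22·5978 + 313   →  a_0 = 22
5978 = 19·313 + 31   →  a_1 = 19

19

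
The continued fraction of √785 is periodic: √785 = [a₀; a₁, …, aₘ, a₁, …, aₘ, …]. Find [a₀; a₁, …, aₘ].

a₀ = ⌊√785⌋ = 28.

[28; 56]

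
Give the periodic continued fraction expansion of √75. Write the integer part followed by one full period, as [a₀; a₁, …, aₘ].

[8; 1, 1, 1, 16]

a₀ = ⌊√75⌋ = 8.
With m₀=0, d₀=1 and mₖ₊₁ = dₖaₖ − mₖ, dₖ₊₁ = (n − mₖ₊₁²)/dₖ, aₖ₊₁ = ⌊(a₀+mₖ₊₁)/dₖ₊₁⌋:
  k=1: m=8, d=11, a=1
  k=2: m=3, d=6, a=1
  k=3: m=3, d=11, a=1
  k=4: m=8, d=1, a=16
d=1 and a=2a₀=16 at k=4, so the next step gives (m, d) = (8, 11) again — its k=1 value — and the period has length 4.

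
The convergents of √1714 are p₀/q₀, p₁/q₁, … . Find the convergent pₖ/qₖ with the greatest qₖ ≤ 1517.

34321/829

√1714 = [41; 2, 2, 82, …] (period length 3).
Convergents:
  p_0/q_0 = 41/1
  p_1/q_1 = 83/2
  p_2/q_2 = 207/5
  p_3/q_3 = 17057/412
  p_4/q_4 = 34321/829
  p_5/q_5 = 85699/2070
q_4 = 829 ≤ 1517 < 2070 = q_5, so the answer is 34321/829.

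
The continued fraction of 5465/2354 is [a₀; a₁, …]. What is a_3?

5465 = 2·2354 + 757   →  a_0 = 2
2354 = 3·757 + 83   →  a_1 = 3
757 = 9·83 + 10   →  a_2 = 9
83 = 8·10 + 3   →  a_3 = 8

8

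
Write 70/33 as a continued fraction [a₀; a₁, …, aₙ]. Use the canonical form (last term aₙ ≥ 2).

70 = 2·33 + 4
33 = 8·4 + 1
4 = 4·1 + 0  (stop)
So 70/33 = [2; 8, 4].

[2; 8, 4]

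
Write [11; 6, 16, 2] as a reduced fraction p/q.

Fold from the inside: start with 2/1.
  16 + 1/2 = 33/2
  6 + 2/33 = 200/33
  11 + 33/200 = 2233/200

2233/200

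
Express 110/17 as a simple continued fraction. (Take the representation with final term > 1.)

110 = 6·17 + 8
17 = 2·8 + 1
8 = 8·1 + 0  (stop)
So 110/17 = [6; 2, 8].

[6; 2, 8]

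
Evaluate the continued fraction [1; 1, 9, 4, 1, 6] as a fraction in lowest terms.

660/347

Using pₖ = aₖpₖ₋₁ + pₖ₋₂ and qₖ = aₖqₖ₋₁ + qₖ₋₂:
  k=0: a=1, p=1, q=1
  k=1: a=1, p=2, q=1
  k=2: a=9, p=19, q=10
  k=3: a=4, p=78, q=41
  k=4: a=1, p=97, q=51
  k=5: a=6, p=660, q=347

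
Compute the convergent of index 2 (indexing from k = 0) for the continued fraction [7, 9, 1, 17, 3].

71/10

Using pₖ = aₖpₖ₋₁ + pₖ₋₂, qₖ = aₖqₖ₋₁ + qₖ₋₂ (with p₋₁=1, p₋₂=0, q₋₁=0, q₋₂=1):
  k=0: a=7, p=7, q=1
  k=1: a=9, p=64, q=9
  k=2: a=1, p=71, q=10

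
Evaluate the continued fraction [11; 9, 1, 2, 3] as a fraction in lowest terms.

Fold from the inside: start with 3/1.
  2 + 1/3 = 7/3
  1 + 3/7 = 10/7
  9 + 7/10 = 97/10
  11 + 10/97 = 1077/97

1077/97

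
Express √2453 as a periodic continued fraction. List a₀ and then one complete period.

a₀ = ⌊√2453⌋ = 49.
With m₀=0, d₀=1 and mₖ₊₁ = dₖaₖ − mₖ, dₖ₊₁ = (n − mₖ₊₁²)/dₖ, aₖ₊₁ = ⌊(a₀+mₖ₊₁)/dₖ₊₁⌋:
  k=1: m=49, d=52, a=1
  k=2: m=3, d=47, a=1
  k=3: m=44, d=11, a=8
  k=4: m=44, d=47, a=1
  k=5: m=3, d=52, a=1
  k=6: m=49, d=1, a=98
d=1 and a=2a₀=98 at k=6, so the next step gives (m, d) = (49, 52) again — its k=1 value — and the period has length 6.

[49; 1, 1, 8, 1, 1, 98]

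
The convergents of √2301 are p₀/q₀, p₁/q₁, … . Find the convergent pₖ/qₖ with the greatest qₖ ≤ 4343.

√2301 = [47; 1, 30, 1, 94, …] (period length 4).
Convergents:
  p_0/q_0 = 47/1
  p_1/q_1 = 48/1
  p_2/q_2 = 1487/31
  p_3/q_3 = 1535/32
  p_4/q_4 = 145777/3039
  p_5/q_5 = 147312/3071
  p_6/q_6 = 4565137/95169
q_5 = 3071 ≤ 4343 < 95169 = q_6, so the answer is 147312/3071.

147312/3071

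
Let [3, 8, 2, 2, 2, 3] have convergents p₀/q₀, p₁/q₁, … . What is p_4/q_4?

Using pₖ = aₖpₖ₋₁ + pₖ₋₂, qₖ = aₖqₖ₋₁ + qₖ₋₂ (with p₋₁=1, p₋₂=0, q₋₁=0, q₋₂=1):
  k=0: a=3, p=3, q=1
  k=1: a=8, p=25, q=8
  k=2: a=2, p=53, q=17
  k=3: a=2, p=131, q=42
  k=4: a=2, p=315, q=101

315/101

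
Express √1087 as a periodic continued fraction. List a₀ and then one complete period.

a₀ = ⌊√1087⌋ = 32.
With m₀=0, d₀=1 and mₖ₊₁ = dₖaₖ − mₖ, dₖ₊₁ = (n − mₖ₊₁²)/dₖ, aₖ₊₁ = ⌊(a₀+mₖ₊₁)/dₖ₊₁⌋:
  k=1: m=32, d=63, a=1
  k=2: m=31, d=2, a=31
  k=3: m=31, d=63, a=1
  k=4: m=32, d=1, a=64
d=1 and a=2a₀=64 at k=4, so the next step gives (m, d) = (32, 63) again — its k=1 value — and the period has length 4.

[32; 1, 31, 1, 64]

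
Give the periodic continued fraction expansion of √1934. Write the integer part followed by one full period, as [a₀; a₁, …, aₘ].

[43; 1, 42, 1, 86]

a₀ = ⌊√1934⌋ = 43.
With m₀=0, d₀=1 and mₖ₊₁ = dₖaₖ − mₖ, dₖ₊₁ = (n − mₖ₊₁²)/dₖ, aₖ₊₁ = ⌊(a₀+mₖ₊₁)/dₖ₊₁⌋:
  k=1: m=43, d=85, a=1
  k=2: m=42, d=2, a=42
  k=3: m=42, d=85, a=1
  k=4: m=43, d=1, a=86
d=1 and a=2a₀=86 at k=4, so the next step gives (m, d) = (43, 85) again — its k=1 value — and the period has length 4.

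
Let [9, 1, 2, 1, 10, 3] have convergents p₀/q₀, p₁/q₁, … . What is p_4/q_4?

419/43

Using pₖ = aₖpₖ₋₁ + pₖ₋₂, qₖ = aₖqₖ₋₁ + qₖ₋₂ (with p₋₁=1, p₋₂=0, q₋₁=0, q₋₂=1):
  k=0: a=9, p=9, q=1
  k=1: a=1, p=10, q=1
  k=2: a=2, p=29, q=3
  k=3: a=1, p=39, q=4
  k=4: a=10, p=419, q=43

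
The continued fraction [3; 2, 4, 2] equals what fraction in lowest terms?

69/20

Fold from the inside: start with 2/1.
  4 + 1/2 = 9/2
  2 + 2/9 = 20/9
  3 + 9/20 = 69/20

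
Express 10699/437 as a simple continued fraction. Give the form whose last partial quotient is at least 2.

[24; 2, 14, 15]

10699 = 24*437 + 211
437 = 2*211 + 15
211 = 14*15 + 1
15 = 15*1 + 0  (stop)
So 10699/437 = [24; 2, 14, 15].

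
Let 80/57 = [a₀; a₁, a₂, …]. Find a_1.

80 = 1·57 + 23   →  a_0 = 1
57 = 2·23 + 11   →  a_1 = 2

2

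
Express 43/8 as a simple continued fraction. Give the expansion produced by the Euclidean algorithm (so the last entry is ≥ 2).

[5; 2, 1, 2]

43 = 5·8 + 3
8 = 2·3 + 2
3 = 1·2 + 1
2 = 2·1 + 0  (stop)
So 43/8 = [5; 2, 1, 2].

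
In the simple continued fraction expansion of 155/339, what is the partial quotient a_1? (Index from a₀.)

155 = 0·339 + 155   →  a_0 = 0
339 = 2·155 + 29   →  a_1 = 2

2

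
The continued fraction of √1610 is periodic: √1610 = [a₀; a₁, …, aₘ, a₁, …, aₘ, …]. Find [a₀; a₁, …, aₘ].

a₀ = ⌊√1610⌋ = 40.
With m₀=0, d₀=1 and mₖ₊₁ = dₖaₖ − mₖ, dₖ₊₁ = (n − mₖ₊₁²)/dₖ, aₖ₊₁ = ⌊(a₀+mₖ₊₁)/dₖ₊₁⌋:
  k=1: m=40, d=10, a=8
  k=2: m=40, d=1, a=80
d=1 and a=2a₀=80 at k=2, so the next step gives (m, d) = (40, 10) again — its k=1 value — and the period has length 2.

[40; 8, 80]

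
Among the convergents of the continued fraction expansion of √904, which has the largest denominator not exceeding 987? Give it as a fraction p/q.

27090/901

√904 = [30; 15, 60, …] (period length 2).
Convergents:
  p_0/q_0 = 30/1
  p_1/q_1 = 451/15
  p_2/q_2 = 27090/901
  p_3/q_3 = 406801/13530
q_2 = 901 ≤ 987 < 13530 = q_3, so the answer is 27090/901.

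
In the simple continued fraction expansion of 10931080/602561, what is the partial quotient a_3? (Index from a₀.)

10931080 = 18·602561 + 84982   →  a_0 = 18
602561 = 7·84982 + 7687   →  a_1 = 7
84982 = 11·7687 + 425   →  a_2 = 11
7687 = 18·425 + 37   →  a_3 = 18

18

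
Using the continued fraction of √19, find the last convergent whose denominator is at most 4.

√19 = [4; 2, 1, 3, 1, 2, 8, …] (period length 6).
Convergents:
  p_0/q_0 = 4/1
  p_1/q_1 = 9/2
  p_2/q_2 = 13/3
  p_3/q_3 = 48/11
q_2 = 3 ≤ 4 < 11 = q_3, so the answer is 13/3.

13/3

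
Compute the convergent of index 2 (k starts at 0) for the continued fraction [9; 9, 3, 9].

255/28

Using pₖ = aₖpₖ₋₁ + pₖ₋₂, qₖ = aₖqₖ₋₁ + qₖ₋₂ (with p₋₁=1, p₋₂=0, q₋₁=0, q₋₂=1):
  k=0: a=9, p=9, q=1
  k=1: a=9, p=82, q=9
  k=2: a=3, p=255, q=28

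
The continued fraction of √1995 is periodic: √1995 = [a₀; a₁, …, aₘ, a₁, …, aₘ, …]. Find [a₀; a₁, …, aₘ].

a₀ = ⌊√1995⌋ = 44.
With m₀=0, d₀=1 and mₖ₊₁ = dₖaₖ − mₖ, dₖ₊₁ = (n − mₖ₊₁²)/dₖ, aₖ₊₁ = ⌊(a₀+mₖ₊₁)/dₖ₊₁⌋:
  k=1: m=44, d=59, a=1
  k=2: m=15, d=30, a=1
  k=3: m=15, d=59, a=1
  k=4: m=44, d=1, a=88
d=1 and a=2a₀=88 at k=4, so the next step gives (m, d) = (44, 59) again — its k=1 value — and the period has length 4.

[44; 1, 1, 1, 88]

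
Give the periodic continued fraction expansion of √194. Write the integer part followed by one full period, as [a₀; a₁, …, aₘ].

a₀ = ⌊√194⌋ = 13.
With m₀=0, d₀=1 and mₖ₊₁ = dₖaₖ − mₖ, dₖ₊₁ = (n − mₖ₊₁²)/dₖ, aₖ₊₁ = ⌊(a₀+mₖ₊₁)/dₖ₊₁⌋:
  k=1: m=13, d=25, a=1
  k=2: m=12, d=2, a=12
  k=3: m=12, d=25, a=1
  k=4: m=13, d=1, a=26
d=1 and a=2a₀=26 at k=4, so the next step gives (m, d) = (13, 25) again — its k=1 value — and the period has length 4.

[13; 1, 12, 1, 26]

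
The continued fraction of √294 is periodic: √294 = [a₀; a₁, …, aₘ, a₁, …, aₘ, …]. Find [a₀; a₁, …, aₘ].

[17; 6, 1, 4, 1, 6, 34]

a₀ = ⌊√294⌋ = 17.
With m₀=0, d₀=1 and mₖ₊₁ = dₖaₖ − mₖ, dₖ₊₁ = (n − mₖ₊₁²)/dₖ, aₖ₊₁ = ⌊(a₀+mₖ₊₁)/dₖ₊₁⌋:
  k=1: m=17, d=5, a=6
  k=2: m=13, d=25, a=1
  k=3: m=12, d=6, a=4
  k=4: m=12, d=25, a=1
  k=5: m=13, d=5, a=6
  k=6: m=17, d=1, a=34
d=1 and a=2a₀=34 at k=6, so the next step gives (m, d) = (17, 5) again — its k=1 value — and the period has length 6.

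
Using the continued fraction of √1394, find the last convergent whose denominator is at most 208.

√1394 = [37; 2, 1, 36, 1, 2, 74, …] (period length 6).
Convergents:
  p_0/q_0 = 37/1
  p_1/q_1 = 75/2
  p_2/q_2 = 112/3
  p_3/q_3 = 4107/110
  p_4/q_4 = 4219/113
  p_5/q_5 = 12545/336
q_4 = 113 ≤ 208 < 336 = q_5, so the answer is 4219/113.

4219/113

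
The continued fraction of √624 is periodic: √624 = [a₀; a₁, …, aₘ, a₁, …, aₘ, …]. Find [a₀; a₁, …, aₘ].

[24; 1, 48]

a₀ = ⌊√624⌋ = 24.
With m₀=0, d₀=1 and mₖ₊₁ = dₖaₖ − mₖ, dₖ₊₁ = (n − mₖ₊₁²)/dₖ, aₖ₊₁ = ⌊(a₀+mₖ₊₁)/dₖ₊₁⌋:
  k=1: m=24, d=48, a=1
  k=2: m=24, d=1, a=48
d=1 and a=2a₀=48 at k=2, so the next step gives (m, d) = (24, 48) again — its k=1 value — and the period has length 2.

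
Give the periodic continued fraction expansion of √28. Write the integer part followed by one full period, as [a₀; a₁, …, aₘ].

[5; 3, 2, 3, 10]

a₀ = ⌊√28⌋ = 5.
With m₀=0, d₀=1 and mₖ₊₁ = dₖaₖ − mₖ, dₖ₊₁ = (n − mₖ₊₁²)/dₖ, aₖ₊₁ = ⌊(a₀+mₖ₊₁)/dₖ₊₁⌋:
  k=1: m=5, d=3, a=3
  k=2: m=4, d=4, a=2
  k=3: m=4, d=3, a=3
  k=4: m=5, d=1, a=10
d=1 and a=2a₀=10 at k=4, so the next step gives (m, d) = (5, 3) again — its k=1 value — and the period has length 4.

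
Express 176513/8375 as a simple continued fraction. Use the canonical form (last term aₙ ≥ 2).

[21; 13, 7, 1, 7, 10]

176513 = 21×8375 + 638
8375 = 13×638 + 81
638 = 7×81 + 71
81 = 1×71 + 10
71 = 7×10 + 1
10 = 10×1 + 0  (stop)
So 176513/8375 = [21; 13, 7, 1, 7, 10].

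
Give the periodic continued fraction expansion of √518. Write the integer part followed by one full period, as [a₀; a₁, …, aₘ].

a₀ = ⌊√518⌋ = 22.
With m₀=0, d₀=1 and mₖ₊₁ = dₖaₖ − mₖ, dₖ₊₁ = (n − mₖ₊₁²)/dₖ, aₖ₊₁ = ⌊(a₀+mₖ₊₁)/dₖ₊₁⌋:
  k=1: m=22, d=34, a=1
  k=2: m=12, d=11, a=3
  k=3: m=21, d=7, a=6
  k=4: m=21, d=11, a=3
  k=5: m=12, d=34, a=1
  k=6: m=22, d=1, a=44
d=1 and a=2a₀=44 at k=6, so the next step gives (m, d) = (22, 34) again — its k=1 value — and the period has length 6.

[22; 1, 3, 6, 3, 1, 44]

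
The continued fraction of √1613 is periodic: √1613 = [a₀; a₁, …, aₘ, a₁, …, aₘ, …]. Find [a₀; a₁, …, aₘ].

a₀ = ⌊√1613⌋ = 40.
With m₀=0, d₀=1 and mₖ₊₁ = dₖaₖ − mₖ, dₖ₊₁ = (n − mₖ₊₁²)/dₖ, aₖ₊₁ = ⌊(a₀+mₖ₊₁)/dₖ₊₁⌋:
  k=1: m=40, d=13, a=6
  k=2: m=38, d=13, a=6
  k=3: m=40, d=1, a=80
d=1 and a=2a₀=80 at k=3, so the next step gives (m, d) = (40, 13) again — its k=1 value — and the period has length 3.

[40; 6, 6, 80]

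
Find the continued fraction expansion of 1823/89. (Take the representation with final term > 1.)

[20; 2, 14, 3]

1823 = 20×89 + 43
89 = 2×43 + 3
43 = 14×3 + 1
3 = 3×1 + 0  (stop)
So 1823/89 = [20; 2, 14, 3].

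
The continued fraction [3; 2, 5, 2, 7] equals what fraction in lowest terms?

619/179

Fold from the inside: start with 7/1.
  2 + 1/7 = 15/7
  5 + 7/15 = 82/15
  2 + 15/82 = 179/82
  3 + 82/179 = 619/179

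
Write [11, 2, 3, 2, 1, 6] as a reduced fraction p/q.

Using pₖ = aₖpₖ₋₁ + pₖ₋₂ and qₖ = aₖqₖ₋₁ + qₖ₋₂:
  k=0: a=11, p=11, q=1
  k=1: a=2, p=23, q=2
  k=2: a=3, p=80, q=7
  k=3: a=2, p=183, q=16
  k=4: a=1, p=263, q=23
  k=5: a=6, p=1761, q=154

1761/154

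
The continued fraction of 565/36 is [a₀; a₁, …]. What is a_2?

2

565 = 15·36 + 25   →  a_0 = 15
36 = 1·25 + 11   →  a_1 = 1
25 = 2·11 + 3   →  a_2 = 2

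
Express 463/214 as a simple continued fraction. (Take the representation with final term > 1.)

[2; 6, 8, 1, 3]

463 = 2×214 + 35
214 = 6×35 + 4
35 = 8×4 + 3
4 = 1×3 + 1
3 = 3×1 + 0  (stop)
So 463/214 = [2; 6, 8, 1, 3].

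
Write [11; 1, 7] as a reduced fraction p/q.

Fold from the inside: start with 7/1.
  1 + 1/7 = 8/7
  11 + 7/8 = 95/8

95/8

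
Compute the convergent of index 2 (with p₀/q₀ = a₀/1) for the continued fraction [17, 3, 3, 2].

Using pₖ = aₖpₖ₋₁ + pₖ₋₂, qₖ = aₖqₖ₋₁ + qₖ₋₂ (with p₋₁=1, p₋₂=0, q₋₁=0, q₋₂=1):
  k=0: a=17, p=17, q=1
  k=1: a=3, p=52, q=3
  k=2: a=3, p=173, q=10

173/10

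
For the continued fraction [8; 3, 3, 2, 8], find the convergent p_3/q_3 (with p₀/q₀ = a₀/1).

Using pₖ = aₖpₖ₋₁ + pₖ₋₂, qₖ = aₖqₖ₋₁ + qₖ₋₂ (with p₋₁=1, p₋₂=0, q₋₁=0, q₋₂=1):
  k=0: a=8, p=8, q=1
  k=1: a=3, p=25, q=3
  k=2: a=3, p=83, q=10
  k=3: a=2, p=191, q=23

191/23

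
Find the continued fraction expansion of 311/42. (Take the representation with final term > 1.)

[7; 2, 2, 8]

311 = 7×42 + 17
42 = 2×17 + 8
17 = 2×8 + 1
8 = 8×1 + 0  (stop)
So 311/42 = [7; 2, 2, 8].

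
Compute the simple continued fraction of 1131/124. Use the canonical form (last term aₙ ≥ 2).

[9; 8, 3, 1, 3]

1131 = 9×124 + 15
124 = 8×15 + 4
15 = 3×4 + 3
4 = 1×3 + 1
3 = 3×1 + 0  (stop)
So 1131/124 = [9; 8, 3, 1, 3].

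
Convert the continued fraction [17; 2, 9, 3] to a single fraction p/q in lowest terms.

1031/59

Using pₖ = aₖpₖ₋₁ + pₖ₋₂ and qₖ = aₖqₖ₋₁ + qₖ₋₂:
  k=0: a=17, p=17, q=1
  k=1: a=2, p=35, q=2
  k=2: a=9, p=332, q=19
  k=3: a=3, p=1031, q=59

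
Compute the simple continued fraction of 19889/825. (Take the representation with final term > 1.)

19889 = 24*825 + 89
825 = 9*89 + 24
89 = 3*24 + 17
24 = 1*17 + 7
17 = 2*7 + 3
7 = 2*3 + 1
3 = 3*1 + 0  (stop)
So 19889/825 = [24; 9, 3, 1, 2, 2, 3].

[24; 9, 3, 1, 2, 2, 3]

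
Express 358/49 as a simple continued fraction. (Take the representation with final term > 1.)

[7; 3, 3, 1, 3]

358 = 7*49 + 15
49 = 3*15 + 4
15 = 3*4 + 3
4 = 1*3 + 1
3 = 3*1 + 0  (stop)
So 358/49 = [7; 3, 3, 1, 3].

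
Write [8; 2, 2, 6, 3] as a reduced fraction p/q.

Fold from the inside: start with 3/1.
  6 + 1/3 = 19/3
  2 + 3/19 = 41/19
  2 + 19/41 = 101/41
  8 + 41/101 = 849/101

849/101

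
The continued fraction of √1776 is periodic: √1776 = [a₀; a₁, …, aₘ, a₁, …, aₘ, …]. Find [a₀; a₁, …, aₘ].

a₀ = ⌊√1776⌋ = 42.

[42; 7, 84]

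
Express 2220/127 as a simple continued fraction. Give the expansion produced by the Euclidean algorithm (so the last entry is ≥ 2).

[17; 2, 12, 5]

2220 = 17*127 + 61
127 = 2*61 + 5
61 = 12*5 + 1
5 = 5*1 + 0  (stop)
So 2220/127 = [17; 2, 12, 5].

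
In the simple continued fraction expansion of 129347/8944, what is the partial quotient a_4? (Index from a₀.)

129347 = 14·8944 + 4131   →  a_0 = 14
8944 = 2·4131 + 682   →  a_1 = 2
4131 = 6·682 + 39   →  a_2 = 6
682 = 17·39 + 19   →  a_3 = 17
39 = 2·19 + 1   →  a_4 = 2

2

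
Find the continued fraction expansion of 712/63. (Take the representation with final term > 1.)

712 = 11·63 + 19
63 = 3·19 + 6
19 = 3·6 + 1
6 = 6·1 + 0  (stop)
So 712/63 = [11; 3, 3, 6].

[11; 3, 3, 6]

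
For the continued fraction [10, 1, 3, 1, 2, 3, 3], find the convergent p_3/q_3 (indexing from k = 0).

Using pₖ = aₖpₖ₋₁ + pₖ₋₂, qₖ = aₖqₖ₋₁ + qₖ₋₂ (with p₋₁=1, p₋₂=0, q₋₁=0, q₋₂=1):
  k=0: a=10, p=10, q=1
  k=1: a=1, p=11, q=1
  k=2: a=3, p=43, q=4
  k=3: a=1, p=54, q=5

54/5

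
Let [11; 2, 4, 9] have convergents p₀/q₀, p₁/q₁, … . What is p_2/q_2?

103/9

Using pₖ = aₖpₖ₋₁ + pₖ₋₂, qₖ = aₖqₖ₋₁ + qₖ₋₂ (with p₋₁=1, p₋₂=0, q₋₁=0, q₋₂=1):
  k=0: a=11, p=11, q=1
  k=1: a=2, p=23, q=2
  k=2: a=4, p=103, q=9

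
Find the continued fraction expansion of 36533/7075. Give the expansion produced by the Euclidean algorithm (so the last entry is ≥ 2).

[5; 6, 9, 8, 2, 7]

36533 = 5·7075 + 1158
7075 = 6·1158 + 127
1158 = 9·127 + 15
127 = 8·15 + 7
15 = 2·7 + 1
7 = 7·1 + 0  (stop)
So 36533/7075 = [5; 6, 9, 8, 2, 7].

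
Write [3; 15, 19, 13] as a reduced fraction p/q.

11447/3733

Fold from the inside: start with 13/1.
  19 + 1/13 = 248/13
  15 + 13/248 = 3733/248
  3 + 248/3733 = 11447/3733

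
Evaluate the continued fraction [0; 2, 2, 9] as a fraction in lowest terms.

Using pₖ = aₖpₖ₋₁ + pₖ₋₂ and qₖ = aₖqₖ₋₁ + qₖ₋₂:
  k=0: a=0, p=0, q=1
  k=1: a=2, p=1, q=2
  k=2: a=2, p=2, q=5
  k=3: a=9, p=19, q=47

19/47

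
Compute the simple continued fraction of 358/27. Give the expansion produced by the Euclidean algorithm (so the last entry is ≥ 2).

[13; 3, 1, 6]

358 = 13*27 + 7
27 = 3*7 + 6
7 = 1*6 + 1
6 = 6*1 + 0  (stop)
So 358/27 = [13; 3, 1, 6].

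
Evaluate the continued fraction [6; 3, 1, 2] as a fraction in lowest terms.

69/11

Using pₖ = aₖpₖ₋₁ + pₖ₋₂ and qₖ = aₖqₖ₋₁ + qₖ₋₂:
  k=0: a=6, p=6, q=1
  k=1: a=3, p=19, q=3
  k=2: a=1, p=25, q=4
  k=3: a=2, p=69, q=11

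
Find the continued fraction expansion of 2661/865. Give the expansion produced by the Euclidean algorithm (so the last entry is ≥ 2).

[3; 13, 9, 2, 3]

2661 = 3*865 + 66
865 = 13*66 + 7
66 = 9*7 + 3
7 = 2*3 + 1
3 = 3*1 + 0  (stop)
So 2661/865 = [3; 13, 9, 2, 3].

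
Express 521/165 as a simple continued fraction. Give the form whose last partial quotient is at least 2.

[3; 6, 2, 1, 8]

521 = 3·165 + 26
165 = 6·26 + 9
26 = 2·9 + 8
9 = 1·8 + 1
8 = 8·1 + 0  (stop)
So 521/165 = [3; 6, 2, 1, 8].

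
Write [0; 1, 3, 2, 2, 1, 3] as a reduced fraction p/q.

Using pₖ = aₖpₖ₋₁ + pₖ₋₂ and qₖ = aₖqₖ₋₁ + qₖ₋₂:
  k=0: a=0, p=0, q=1
  k=1: a=1, p=1, q=1
  k=2: a=3, p=3, q=4
  k=3: a=2, p=7, q=9
  k=4: a=2, p=17, q=22
  k=5: a=1, p=24, q=31
  k=6: a=3, p=89, q=115

89/115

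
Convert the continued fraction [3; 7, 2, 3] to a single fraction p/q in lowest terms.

Using pₖ = aₖpₖ₋₁ + pₖ₋₂ and qₖ = aₖqₖ₋₁ + qₖ₋₂:
  k=0: a=3, p=3, q=1
  k=1: a=7, p=22, q=7
  k=2: a=2, p=47, q=15
  k=3: a=3, p=163, q=52

163/52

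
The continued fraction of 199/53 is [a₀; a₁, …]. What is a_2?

199 = 3·53 + 40   →  a_0 = 3
53 = 1·40 + 13   →  a_1 = 1
40 = 3·13 + 1   →  a_2 = 3

3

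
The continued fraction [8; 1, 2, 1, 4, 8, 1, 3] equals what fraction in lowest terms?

Fold from the inside: start with 3/1.
  1 + 1/3 = 4/3
  8 + 3/4 = 35/4
  4 + 4/35 = 144/35
  1 + 35/144 = 179/144
  2 + 144/179 = 502/179
  1 + 179/502 = 681/502
  8 + 502/681 = 5950/681

5950/681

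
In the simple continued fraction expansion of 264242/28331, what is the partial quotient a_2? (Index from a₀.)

264242 = 9·28331 + 9263   →  a_0 = 9
28331 = 3·9263 + 542   →  a_1 = 3
9263 = 17·542 + 49   →  a_2 = 17

17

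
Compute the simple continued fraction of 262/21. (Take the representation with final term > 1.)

262 = 12×21 + 10
21 = 2×10 + 1
10 = 10×1 + 0  (stop)
So 262/21 = [12; 2, 10].

[12; 2, 10]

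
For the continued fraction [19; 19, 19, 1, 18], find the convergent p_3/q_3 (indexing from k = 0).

Using pₖ = aₖpₖ₋₁ + pₖ₋₂, qₖ = aₖqₖ₋₁ + qₖ₋₂ (with p₋₁=1, p₋₂=0, q₋₁=0, q₋₂=1):
  k=0: a=19, p=19, q=1
  k=1: a=19, p=362, q=19
  k=2: a=19, p=6897, q=362
  k=3: a=1, p=7259, q=381

7259/381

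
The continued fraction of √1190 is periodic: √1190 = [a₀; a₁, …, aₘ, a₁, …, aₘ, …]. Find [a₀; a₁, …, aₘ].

a₀ = ⌊√1190⌋ = 34.

[34; 2, 68]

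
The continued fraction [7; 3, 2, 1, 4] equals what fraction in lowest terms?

343/47

Using pₖ = aₖpₖ₋₁ + pₖ₋₂ and qₖ = aₖqₖ₋₁ + qₖ₋₂:
  k=0: a=7, p=7, q=1
  k=1: a=3, p=22, q=3
  k=2: a=2, p=51, q=7
  k=3: a=1, p=73, q=10
  k=4: a=4, p=343, q=47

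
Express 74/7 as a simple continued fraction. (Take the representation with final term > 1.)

[10; 1, 1, 3]

74 = 10*7 + 4
7 = 1*4 + 3
4 = 1*3 + 1
3 = 3*1 + 0  (stop)
So 74/7 = [10; 1, 1, 3].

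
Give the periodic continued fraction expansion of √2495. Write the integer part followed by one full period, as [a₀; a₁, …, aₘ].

a₀ = ⌊√2495⌋ = 49.
With m₀=0, d₀=1 and mₖ₊₁ = dₖaₖ − mₖ, dₖ₊₁ = (n − mₖ₊₁²)/dₖ, aₖ₊₁ = ⌊(a₀+mₖ₊₁)/dₖ₊₁⌋:
  k=1: m=49, d=94, a=1
  k=2: m=45, d=5, a=18
  k=3: m=45, d=94, a=1
  k=4: m=49, d=1, a=98
d=1 and a=2a₀=98 at k=4, so the next step gives (m, d) = (49, 94) again — its k=1 value — and the period has length 4.

[49; 1, 18, 1, 98]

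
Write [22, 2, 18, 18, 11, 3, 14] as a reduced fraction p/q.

7351003/326907

Fold from the inside: start with 14/1.
  3 + 1/14 = 43/14
  11 + 14/43 = 487/43
  18 + 43/487 = 8809/487
  18 + 487/8809 = 159049/8809
  2 + 8809/159049 = 326907/159049
  22 + 159049/326907 = 7351003/326907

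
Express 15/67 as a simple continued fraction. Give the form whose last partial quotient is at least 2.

[0; 4, 2, 7]

15 = 0×67 + 15
67 = 4×15 + 7
15 = 2×7 + 1
7 = 7×1 + 0  (stop)
So 15/67 = [0; 4, 2, 7].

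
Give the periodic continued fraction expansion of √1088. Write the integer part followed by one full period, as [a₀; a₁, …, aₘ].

a₀ = ⌊√1088⌋ = 32.
With m₀=0, d₀=1 and mₖ₊₁ = dₖaₖ − mₖ, dₖ₊₁ = (n − mₖ₊₁²)/dₖ, aₖ₊₁ = ⌊(a₀+mₖ₊₁)/dₖ₊₁⌋:
  k=1: m=32, d=64, a=1
  k=2: m=32, d=1, a=64
d=1 and a=2a₀=64 at k=2, so the next step gives (m, d) = (32, 64) again — its k=1 value — and the period has length 2.

[32; 1, 64]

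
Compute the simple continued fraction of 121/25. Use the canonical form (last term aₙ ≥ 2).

[4; 1, 5, 4]

121 = 4×25 + 21
25 = 1×21 + 4
21 = 5×4 + 1
4 = 4×1 + 0  (stop)
So 121/25 = [4; 1, 5, 4].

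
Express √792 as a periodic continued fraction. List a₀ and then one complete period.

a₀ = ⌊√792⌋ = 28.

[28; 7, 56]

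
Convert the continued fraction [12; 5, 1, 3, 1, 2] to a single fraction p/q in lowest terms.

986/81

Using pₖ = aₖpₖ₋₁ + pₖ₋₂ and qₖ = aₖqₖ₋₁ + qₖ₋₂:
  k=0: a=12, p=12, q=1
  k=1: a=5, p=61, q=5
  k=2: a=1, p=73, q=6
  k=3: a=3, p=280, q=23
  k=4: a=1, p=353, q=29
  k=5: a=2, p=986, q=81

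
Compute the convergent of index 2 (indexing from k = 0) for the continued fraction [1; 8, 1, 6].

Using pₖ = aₖpₖ₋₁ + pₖ₋₂, qₖ = aₖqₖ₋₁ + qₖ₋₂ (with p₋₁=1, p₋₂=0, q₋₁=0, q₋₂=1):
  k=0: a=1, p=1, q=1
  k=1: a=8, p=9, q=8
  k=2: a=1, p=10, q=9

10/9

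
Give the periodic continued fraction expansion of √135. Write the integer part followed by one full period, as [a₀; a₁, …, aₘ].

a₀ = ⌊√135⌋ = 11.
With m₀=0, d₀=1 and mₖ₊₁ = dₖaₖ − mₖ, dₖ₊₁ = (n − mₖ₊₁²)/dₖ, aₖ₊₁ = ⌊(a₀+mₖ₊₁)/dₖ₊₁⌋:
  k=1: m=11, d=14, a=1
  k=2: m=3, d=9, a=1
  k=3: m=6, d=11, a=1
  k=4: m=5, d=10, a=1
  k=5: m=5, d=11, a=1
  k=6: m=6, d=9, a=1
  k=7: m=3, d=14, a=1
  k=8: m=11, d=1, a=22
d=1 and a=2a₀=22 at k=8, so the next step gives (m, d) = (11, 14) again — its k=1 value — and the period has length 8.

[11; 1, 1, 1, 1, 1, 1, 1, 22]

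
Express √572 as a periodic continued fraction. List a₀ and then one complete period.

[23; 1, 10, 1, 46]

a₀ = ⌊√572⌋ = 23.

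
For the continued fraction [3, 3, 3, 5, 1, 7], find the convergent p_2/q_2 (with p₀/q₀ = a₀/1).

Using pₖ = aₖpₖ₋₁ + pₖ₋₂, qₖ = aₖqₖ₋₁ + qₖ₋₂ (with p₋₁=1, p₋₂=0, q₋₁=0, q₋₂=1):
  k=0: a=3, p=3, q=1
  k=1: a=3, p=10, q=3
  k=2: a=3, p=33, q=10

33/10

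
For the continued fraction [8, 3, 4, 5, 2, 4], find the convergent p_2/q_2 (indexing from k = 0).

108/13

Using pₖ = aₖpₖ₋₁ + pₖ₋₂, qₖ = aₖqₖ₋₁ + qₖ₋₂ (with p₋₁=1, p₋₂=0, q₋₁=0, q₋₂=1):
  k=0: a=8, p=8, q=1
  k=1: a=3, p=25, q=3
  k=2: a=4, p=108, q=13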